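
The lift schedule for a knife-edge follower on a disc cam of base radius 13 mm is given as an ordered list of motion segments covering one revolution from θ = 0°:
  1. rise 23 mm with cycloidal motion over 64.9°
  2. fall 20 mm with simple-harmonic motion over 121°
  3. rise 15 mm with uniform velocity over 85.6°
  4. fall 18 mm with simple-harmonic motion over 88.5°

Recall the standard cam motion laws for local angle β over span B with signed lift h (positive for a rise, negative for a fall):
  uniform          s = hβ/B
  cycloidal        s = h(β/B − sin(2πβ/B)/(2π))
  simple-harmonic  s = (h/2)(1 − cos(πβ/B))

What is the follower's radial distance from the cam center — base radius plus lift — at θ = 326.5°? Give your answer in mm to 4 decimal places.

seg 1 [0°–64.9°] cycloidal, h=23: full span → s += 23 → s = 23.0000
seg 2 [64.9°–185.9°] simple-harmonic, h=-20: full span → s += -20 → s = 3.0000
seg 3 [185.9°–271.5°] uniform, h=15: full span → s += 15 → s = 18.0000
seg 4 [271.5°–360°] simple-harmonic, h=-18: θ=326.5° here. β=55, B=88.5. -18/2·(1 − cos(π·0.6215)) = -12.3517 → s = 5.6483
radial distance = base radius + s = 13 + 5.6483 = 18.6483

18.6483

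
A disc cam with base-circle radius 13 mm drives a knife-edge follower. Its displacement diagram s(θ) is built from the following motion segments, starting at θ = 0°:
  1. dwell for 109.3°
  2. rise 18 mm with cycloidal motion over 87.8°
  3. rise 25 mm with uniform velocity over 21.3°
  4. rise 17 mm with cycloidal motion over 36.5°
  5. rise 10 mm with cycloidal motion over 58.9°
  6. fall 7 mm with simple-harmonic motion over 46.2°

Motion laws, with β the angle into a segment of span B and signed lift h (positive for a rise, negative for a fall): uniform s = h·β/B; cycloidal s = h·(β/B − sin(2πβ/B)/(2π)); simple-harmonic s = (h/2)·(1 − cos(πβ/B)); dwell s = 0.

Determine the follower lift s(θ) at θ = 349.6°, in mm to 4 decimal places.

seg 1 [0°–109.3°] dwell: s stays 0.0000
seg 2 [109.3°–197.1°] cycloidal, h=18: full span → s += 18 → s = 18.0000
seg 3 [197.1°–218.4°] uniform, h=25: full span → s += 25 → s = 43.0000
seg 4 [218.4°–254.9°] cycloidal, h=17: full span → s += 17 → s = 60.0000
seg 5 [254.9°–313.8°] cycloidal, h=10: full span → s += 10 → s = 70.0000
seg 6 [313.8°–360°] simple-harmonic, h=-7: θ=349.6° here. β=35.8, B=46.2. -7/2·(1 − cos(π·0.7749)) = -6.1606 → s = 63.8394

63.8394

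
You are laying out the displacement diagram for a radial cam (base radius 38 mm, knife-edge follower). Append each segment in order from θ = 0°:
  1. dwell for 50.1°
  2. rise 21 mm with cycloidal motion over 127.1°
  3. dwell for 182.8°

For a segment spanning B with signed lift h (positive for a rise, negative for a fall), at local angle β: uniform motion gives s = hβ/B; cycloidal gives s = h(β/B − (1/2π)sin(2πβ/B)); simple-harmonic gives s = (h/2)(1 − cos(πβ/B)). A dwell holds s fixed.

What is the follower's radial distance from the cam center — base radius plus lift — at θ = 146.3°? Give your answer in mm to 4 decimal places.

seg 1 [0°–50.1°] dwell: s stays 0.0000
seg 2 [50.1°–177.2°] cycloidal, h=21: θ=146.3° here. β=96.2, B=127.1. 21·(0.7569 − sin(2π·0.7569)/(2π)) = 19.2337 → s = 19.2337
radial distance = base radius + s = 38 + 19.2337 = 57.2337

57.2337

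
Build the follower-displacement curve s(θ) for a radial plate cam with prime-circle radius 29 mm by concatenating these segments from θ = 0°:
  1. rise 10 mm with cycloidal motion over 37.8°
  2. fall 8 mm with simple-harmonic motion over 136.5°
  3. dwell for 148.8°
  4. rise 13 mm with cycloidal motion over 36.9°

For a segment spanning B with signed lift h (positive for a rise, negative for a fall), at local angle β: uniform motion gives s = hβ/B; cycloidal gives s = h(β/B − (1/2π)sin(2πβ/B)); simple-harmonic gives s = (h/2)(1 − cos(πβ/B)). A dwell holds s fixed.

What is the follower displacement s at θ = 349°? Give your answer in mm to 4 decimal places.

seg 1 [0°–37.8°] cycloidal, h=10: full span → s += 10 → s = 10.0000
seg 2 [37.8°–174.3°] simple-harmonic, h=-8: full span → s += -8 → s = 2.0000
seg 3 [174.3°–323.1°] dwell: s stays 2.0000
seg 4 [323.1°–360°] cycloidal, h=13: θ=349° here. β=25.9, B=36.9. 13·(0.7019 − sin(2π·0.7019)/(2π)) = 11.0999 → s = 13.0999

13.0999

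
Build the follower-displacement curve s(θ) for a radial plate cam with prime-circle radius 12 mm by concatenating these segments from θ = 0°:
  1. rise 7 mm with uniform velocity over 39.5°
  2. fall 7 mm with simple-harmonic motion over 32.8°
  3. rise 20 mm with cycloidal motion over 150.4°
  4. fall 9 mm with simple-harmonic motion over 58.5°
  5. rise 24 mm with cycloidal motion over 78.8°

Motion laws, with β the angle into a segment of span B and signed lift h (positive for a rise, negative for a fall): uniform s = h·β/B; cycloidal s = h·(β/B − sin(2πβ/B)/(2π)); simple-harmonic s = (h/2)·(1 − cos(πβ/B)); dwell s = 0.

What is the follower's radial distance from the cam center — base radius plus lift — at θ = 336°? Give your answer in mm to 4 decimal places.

seg 1 [0°–39.5°] uniform, h=7: full span → s += 7 → s = 7.0000
seg 2 [39.5°–72.3°] simple-harmonic, h=-7: full span → s += -7 → s = 0.0000
seg 3 [72.3°–222.7°] cycloidal, h=20: full span → s += 20 → s = 20.0000
seg 4 [222.7°–281.2°] simple-harmonic, h=-9: full span → s += -9 → s = 11.0000
seg 5 [281.2°–360°] cycloidal, h=24: θ=336° here. β=54.8, B=78.8. 24·(0.6954 − sin(2π·0.6954)/(2π)) = 20.2877 → s = 31.2877
radial distance = base radius + s = 12 + 31.2877 = 43.2877

43.2877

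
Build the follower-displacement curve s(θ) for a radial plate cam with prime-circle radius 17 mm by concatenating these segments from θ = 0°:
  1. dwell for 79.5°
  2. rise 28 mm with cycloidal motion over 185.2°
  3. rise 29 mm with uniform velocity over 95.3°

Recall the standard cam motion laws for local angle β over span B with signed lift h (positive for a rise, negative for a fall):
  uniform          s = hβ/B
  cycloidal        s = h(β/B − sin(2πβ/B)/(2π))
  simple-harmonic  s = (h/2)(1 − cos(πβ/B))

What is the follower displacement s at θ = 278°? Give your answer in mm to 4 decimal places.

seg 1 [0°–79.5°] dwell: s stays 0.0000
seg 2 [79.5°–264.7°] cycloidal, h=28: full span → s += 28 → s = 28.0000
seg 3 [264.7°–360°] uniform, h=29: θ=278° here. β=13.3, B=95.3. 29·13.3/95.3 = 4.0472 → s = 32.0472

32.0472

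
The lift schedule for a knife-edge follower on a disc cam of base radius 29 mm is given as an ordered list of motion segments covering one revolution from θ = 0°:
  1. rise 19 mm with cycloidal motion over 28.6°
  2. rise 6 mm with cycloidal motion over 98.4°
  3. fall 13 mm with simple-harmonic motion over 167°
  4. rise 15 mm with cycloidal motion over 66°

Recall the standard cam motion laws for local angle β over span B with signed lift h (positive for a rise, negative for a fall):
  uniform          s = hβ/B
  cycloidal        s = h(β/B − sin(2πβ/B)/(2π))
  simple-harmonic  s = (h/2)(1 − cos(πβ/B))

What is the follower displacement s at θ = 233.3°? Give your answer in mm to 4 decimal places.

seg 1 [0°–28.6°] cycloidal, h=19: full span → s += 19 → s = 19.0000
seg 2 [28.6°–127°] cycloidal, h=6: full span → s += 6 → s = 25.0000
seg 3 [127°–294°] simple-harmonic, h=-13: θ=233.3° here. β=106.3, B=167. -13/2·(1 − cos(π·0.6365)) = -9.2032 → s = 15.7968

15.7968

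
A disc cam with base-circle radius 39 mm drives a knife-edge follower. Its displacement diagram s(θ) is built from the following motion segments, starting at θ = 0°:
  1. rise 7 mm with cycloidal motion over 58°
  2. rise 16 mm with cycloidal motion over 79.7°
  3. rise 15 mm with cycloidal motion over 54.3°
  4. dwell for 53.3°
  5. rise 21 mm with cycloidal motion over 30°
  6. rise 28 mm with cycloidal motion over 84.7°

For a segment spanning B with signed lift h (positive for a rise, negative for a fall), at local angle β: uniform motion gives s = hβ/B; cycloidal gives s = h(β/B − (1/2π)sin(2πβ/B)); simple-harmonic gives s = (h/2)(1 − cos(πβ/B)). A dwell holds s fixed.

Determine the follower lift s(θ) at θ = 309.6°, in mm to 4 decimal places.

seg 1 [0°–58°] cycloidal, h=7: full span → s += 7 → s = 7.0000
seg 2 [58°–137.7°] cycloidal, h=16: full span → s += 16 → s = 23.0000
seg 3 [137.7°–192°] cycloidal, h=15: full span → s += 15 → s = 38.0000
seg 4 [192°–245.3°] dwell: s stays 38.0000
seg 5 [245.3°–275.3°] cycloidal, h=21: full span → s += 21 → s = 59.0000
seg 6 [275.3°–360°] cycloidal, h=28: θ=309.6° here. β=34.3, B=84.7. 28·(0.4050 − sin(2π·0.4050)/(2π)) = 8.8331 → s = 67.8331

67.8331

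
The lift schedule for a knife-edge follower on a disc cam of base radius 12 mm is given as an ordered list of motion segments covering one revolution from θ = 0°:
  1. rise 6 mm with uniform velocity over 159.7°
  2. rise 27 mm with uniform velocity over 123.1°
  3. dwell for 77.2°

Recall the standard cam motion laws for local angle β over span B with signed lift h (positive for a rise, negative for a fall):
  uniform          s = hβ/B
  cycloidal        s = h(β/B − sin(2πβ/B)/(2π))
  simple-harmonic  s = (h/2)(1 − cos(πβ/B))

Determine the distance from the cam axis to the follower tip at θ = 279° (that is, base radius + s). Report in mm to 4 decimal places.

seg 1 [0°–159.7°] uniform, h=6: full span → s += 6 → s = 6.0000
seg 2 [159.7°–282.8°] uniform, h=27: θ=279° here. β=119.3, B=123.1. 27·119.3/123.1 = 26.1665 → s = 32.1665
radial distance = base radius + s = 12 + 32.1665 = 44.1665

44.1665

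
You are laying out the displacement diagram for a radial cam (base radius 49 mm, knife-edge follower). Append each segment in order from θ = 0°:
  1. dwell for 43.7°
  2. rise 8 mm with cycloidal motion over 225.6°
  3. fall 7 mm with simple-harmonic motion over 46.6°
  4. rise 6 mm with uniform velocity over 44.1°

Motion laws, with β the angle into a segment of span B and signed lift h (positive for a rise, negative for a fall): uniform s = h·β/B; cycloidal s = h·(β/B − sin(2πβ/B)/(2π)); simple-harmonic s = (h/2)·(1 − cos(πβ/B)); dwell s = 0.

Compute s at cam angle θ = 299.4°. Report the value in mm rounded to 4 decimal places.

seg 1 [0°–43.7°] dwell: s stays 0.0000
seg 2 [43.7°–269.3°] cycloidal, h=8: full span → s += 8 → s = 8.0000
seg 3 [269.3°–315.9°] simple-harmonic, h=-7: θ=299.4° here. β=30.1, B=46.6. -7/2·(1 − cos(π·0.6459)) = -5.0489 → s = 2.9511

2.9511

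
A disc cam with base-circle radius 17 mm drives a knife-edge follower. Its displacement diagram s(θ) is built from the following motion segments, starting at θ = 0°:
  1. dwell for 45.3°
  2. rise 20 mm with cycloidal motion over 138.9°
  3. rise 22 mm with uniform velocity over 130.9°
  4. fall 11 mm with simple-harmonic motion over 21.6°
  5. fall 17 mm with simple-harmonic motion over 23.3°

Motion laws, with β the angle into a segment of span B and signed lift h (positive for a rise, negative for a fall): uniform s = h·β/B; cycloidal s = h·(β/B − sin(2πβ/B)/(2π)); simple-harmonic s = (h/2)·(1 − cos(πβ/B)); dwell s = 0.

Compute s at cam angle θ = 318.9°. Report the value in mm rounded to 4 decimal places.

seg 1 [0°–45.3°] dwell: s stays 0.0000
seg 2 [45.3°–184.2°] cycloidal, h=20: full span → s += 20 → s = 20.0000
seg 3 [184.2°–315.1°] uniform, h=22: full span → s += 22 → s = 42.0000
seg 4 [315.1°–336.7°] simple-harmonic, h=-11: θ=318.9° here. β=3.8, B=21.6. -11/2·(1 − cos(π·0.1759)) = -0.8189 → s = 41.1811

41.1811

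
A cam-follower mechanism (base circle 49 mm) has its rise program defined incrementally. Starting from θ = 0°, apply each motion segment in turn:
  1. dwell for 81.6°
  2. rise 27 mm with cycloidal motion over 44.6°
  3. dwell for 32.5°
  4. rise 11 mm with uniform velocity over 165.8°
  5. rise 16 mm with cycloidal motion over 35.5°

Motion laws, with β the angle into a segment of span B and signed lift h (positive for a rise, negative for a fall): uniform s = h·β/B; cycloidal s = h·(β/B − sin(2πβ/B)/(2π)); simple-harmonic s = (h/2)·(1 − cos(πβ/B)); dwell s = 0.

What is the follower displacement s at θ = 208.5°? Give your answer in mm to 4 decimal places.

seg 1 [0°–81.6°] dwell: s stays 0.0000
seg 2 [81.6°–126.2°] cycloidal, h=27: full span → s += 27 → s = 27.0000
seg 3 [126.2°–158.7°] dwell: s stays 27.0000
seg 4 [158.7°–324.5°] uniform, h=11: θ=208.5° here. β=49.8, B=165.8. 11·49.8/165.8 = 3.3040 → s = 30.3040

30.3040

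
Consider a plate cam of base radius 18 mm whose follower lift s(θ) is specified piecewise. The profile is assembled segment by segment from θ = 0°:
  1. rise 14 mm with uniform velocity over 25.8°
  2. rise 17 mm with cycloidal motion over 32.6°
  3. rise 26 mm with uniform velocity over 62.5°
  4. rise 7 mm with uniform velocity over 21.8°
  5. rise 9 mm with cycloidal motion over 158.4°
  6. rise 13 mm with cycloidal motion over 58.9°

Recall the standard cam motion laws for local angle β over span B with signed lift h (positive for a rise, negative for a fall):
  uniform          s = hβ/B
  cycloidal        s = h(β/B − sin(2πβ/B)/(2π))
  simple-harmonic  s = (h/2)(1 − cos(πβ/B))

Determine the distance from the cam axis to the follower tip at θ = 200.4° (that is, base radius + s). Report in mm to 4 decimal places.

seg 1 [0°–25.8°] uniform, h=14: full span → s += 14 → s = 14.0000
seg 2 [25.8°–58.4°] cycloidal, h=17: full span → s += 17 → s = 31.0000
seg 3 [58.4°–120.9°] uniform, h=26: full span → s += 26 → s = 57.0000
seg 4 [120.9°–142.7°] uniform, h=7: full span → s += 7 → s = 64.0000
seg 5 [142.7°–301.1°] cycloidal, h=9: θ=200.4° here. β=57.7, B=158.4. 9·(0.3643 − sin(2π·0.3643)/(2π)) = 2.1996 → s = 66.1996
radial distance = base radius + s = 18 + 66.1996 = 84.1996

84.1996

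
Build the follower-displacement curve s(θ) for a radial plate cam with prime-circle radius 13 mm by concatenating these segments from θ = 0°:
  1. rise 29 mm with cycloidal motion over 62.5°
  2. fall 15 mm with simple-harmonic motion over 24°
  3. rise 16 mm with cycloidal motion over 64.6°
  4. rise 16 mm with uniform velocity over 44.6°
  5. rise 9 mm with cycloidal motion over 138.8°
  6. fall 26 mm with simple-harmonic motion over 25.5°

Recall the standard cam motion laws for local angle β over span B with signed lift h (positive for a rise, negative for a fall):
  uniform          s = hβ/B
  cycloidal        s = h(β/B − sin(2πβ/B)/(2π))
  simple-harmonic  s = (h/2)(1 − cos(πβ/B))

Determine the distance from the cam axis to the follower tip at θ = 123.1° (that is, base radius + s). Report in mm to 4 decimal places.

seg 1 [0°–62.5°] cycloidal, h=29: full span → s += 29 → s = 29.0000
seg 2 [62.5°–86.5°] simple-harmonic, h=-15: full span → s += -15 → s = 14.0000
seg 3 [86.5°–151.1°] cycloidal, h=16: θ=123.1° here. β=36.6, B=64.6. 16·(0.5666 − sin(2π·0.5666)/(2π)) = 10.0993 → s = 24.0993
radial distance = base radius + s = 13 + 24.0993 = 37.0993

37.0993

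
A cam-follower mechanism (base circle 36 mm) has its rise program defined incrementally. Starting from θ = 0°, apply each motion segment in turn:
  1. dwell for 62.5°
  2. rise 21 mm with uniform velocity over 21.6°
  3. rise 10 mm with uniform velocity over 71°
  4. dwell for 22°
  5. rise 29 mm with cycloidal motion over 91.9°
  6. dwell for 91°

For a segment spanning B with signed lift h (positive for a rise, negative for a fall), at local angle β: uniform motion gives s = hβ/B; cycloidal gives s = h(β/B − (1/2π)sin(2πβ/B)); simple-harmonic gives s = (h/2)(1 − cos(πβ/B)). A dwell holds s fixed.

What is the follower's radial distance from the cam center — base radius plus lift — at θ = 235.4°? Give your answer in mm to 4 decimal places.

seg 1 [0°–62.5°] dwell: s stays 0.0000
seg 2 [62.5°–84.1°] uniform, h=21: full span → s += 21 → s = 21.0000
seg 3 [84.1°–155.1°] uniform, h=10: full span → s += 10 → s = 31.0000
seg 4 [155.1°–177.1°] dwell: s stays 31.0000
seg 5 [177.1°–269°] cycloidal, h=29: θ=235.4° here. β=58.3, B=91.9. 29·(0.6344 − sin(2π·0.6344)/(2π)) = 21.8475 → s = 52.8475
radial distance = base radius + s = 36 + 52.8475 = 88.8475

88.8475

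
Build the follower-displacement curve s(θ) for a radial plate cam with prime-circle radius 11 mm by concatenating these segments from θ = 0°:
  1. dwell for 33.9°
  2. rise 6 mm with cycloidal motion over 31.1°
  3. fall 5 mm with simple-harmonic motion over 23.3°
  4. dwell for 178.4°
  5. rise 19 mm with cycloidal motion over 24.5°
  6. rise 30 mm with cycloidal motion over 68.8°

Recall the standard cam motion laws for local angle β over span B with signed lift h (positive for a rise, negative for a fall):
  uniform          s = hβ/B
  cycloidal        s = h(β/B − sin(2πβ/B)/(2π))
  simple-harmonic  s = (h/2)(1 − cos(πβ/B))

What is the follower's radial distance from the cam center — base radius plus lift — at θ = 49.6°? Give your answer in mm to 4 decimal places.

seg 1 [0°–33.9°] dwell: s stays 0.0000
seg 2 [33.9°–65°] cycloidal, h=6: θ=49.6° here. β=15.7, B=31.1. 6·(0.5048 − sin(2π·0.5048)/(2π)) = 3.0579 → s = 3.0579
radial distance = base radius + s = 11 + 3.0579 = 14.0579

14.0579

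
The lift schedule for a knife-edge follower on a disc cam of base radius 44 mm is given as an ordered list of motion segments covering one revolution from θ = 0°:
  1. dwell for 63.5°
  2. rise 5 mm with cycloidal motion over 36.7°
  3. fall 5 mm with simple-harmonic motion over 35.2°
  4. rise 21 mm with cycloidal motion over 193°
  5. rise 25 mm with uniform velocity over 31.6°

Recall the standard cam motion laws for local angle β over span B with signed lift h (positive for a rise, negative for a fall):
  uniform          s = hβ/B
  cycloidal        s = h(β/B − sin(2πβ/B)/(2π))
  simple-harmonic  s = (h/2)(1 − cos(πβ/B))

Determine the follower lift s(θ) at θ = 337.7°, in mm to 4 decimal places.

seg 1 [0°–63.5°] dwell: s stays 0.0000
seg 2 [63.5°–100.2°] cycloidal, h=5: full span → s += 5 → s = 5.0000
seg 3 [100.2°–135.4°] simple-harmonic, h=-5: full span → s += -5 → s = 0.0000
seg 4 [135.4°–328.4°] cycloidal, h=21: full span → s += 21 → s = 21.0000
seg 5 [328.4°–360°] uniform, h=25: θ=337.7° here. β=9.3, B=31.6. 25·9.3/31.6 = 7.3576 → s = 28.3576

28.3576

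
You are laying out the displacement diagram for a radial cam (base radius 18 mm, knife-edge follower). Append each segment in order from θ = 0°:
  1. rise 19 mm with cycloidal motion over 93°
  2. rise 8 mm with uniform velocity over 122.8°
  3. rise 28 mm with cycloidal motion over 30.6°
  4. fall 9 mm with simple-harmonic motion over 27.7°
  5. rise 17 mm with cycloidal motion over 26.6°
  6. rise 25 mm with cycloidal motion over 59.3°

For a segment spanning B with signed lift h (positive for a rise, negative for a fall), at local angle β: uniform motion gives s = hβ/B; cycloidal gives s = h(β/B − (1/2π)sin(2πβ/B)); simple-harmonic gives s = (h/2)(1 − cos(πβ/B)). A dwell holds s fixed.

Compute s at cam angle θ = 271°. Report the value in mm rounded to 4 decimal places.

seg 1 [0°–93°] cycloidal, h=19: full span → s += 19 → s = 19.0000
seg 2 [93°–215.8°] uniform, h=8: full span → s += 8 → s = 27.0000
seg 3 [215.8°–246.4°] cycloidal, h=28: full span → s += 28 → s = 55.0000
seg 4 [246.4°–274.1°] simple-harmonic, h=-9: θ=271° here. β=24.6, B=27.7. -9/2·(1 − cos(π·0.8881)) = -8.7247 → s = 46.2753

46.2753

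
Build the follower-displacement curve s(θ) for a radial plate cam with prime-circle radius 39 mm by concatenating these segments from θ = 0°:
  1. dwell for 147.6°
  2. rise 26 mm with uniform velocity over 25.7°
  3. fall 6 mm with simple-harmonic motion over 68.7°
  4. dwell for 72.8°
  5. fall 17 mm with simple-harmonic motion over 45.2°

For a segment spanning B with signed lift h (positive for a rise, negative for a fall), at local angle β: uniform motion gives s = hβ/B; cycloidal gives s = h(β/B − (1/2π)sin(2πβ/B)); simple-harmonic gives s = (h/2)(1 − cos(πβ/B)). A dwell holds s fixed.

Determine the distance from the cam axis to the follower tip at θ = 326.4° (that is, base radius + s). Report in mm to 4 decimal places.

seg 1 [0°–147.6°] dwell: s stays 0.0000
seg 2 [147.6°–173.3°] uniform, h=26: full span → s += 26 → s = 26.0000
seg 3 [173.3°–242°] simple-harmonic, h=-6: full span → s += -6 → s = 20.0000
seg 4 [242°–314.8°] dwell: s stays 20.0000
seg 5 [314.8°–360°] simple-harmonic, h=-17: θ=326.4° here. β=11.6, B=45.2. -17/2·(1 − cos(π·0.2566)) = -2.6162 → s = 17.3838
radial distance = base radius + s = 39 + 17.3838 = 56.3838

56.3838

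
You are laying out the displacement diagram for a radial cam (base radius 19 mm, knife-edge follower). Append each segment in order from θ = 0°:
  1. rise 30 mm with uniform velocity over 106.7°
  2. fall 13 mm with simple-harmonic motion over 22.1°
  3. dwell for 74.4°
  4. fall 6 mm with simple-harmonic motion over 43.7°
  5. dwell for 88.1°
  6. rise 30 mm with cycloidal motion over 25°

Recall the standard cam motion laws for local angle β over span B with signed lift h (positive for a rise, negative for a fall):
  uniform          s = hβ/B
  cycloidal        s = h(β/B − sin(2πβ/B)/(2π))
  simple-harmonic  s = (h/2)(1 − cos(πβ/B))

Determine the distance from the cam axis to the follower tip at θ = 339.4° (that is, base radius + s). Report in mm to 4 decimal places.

seg 1 [0°–106.7°] uniform, h=30: full span → s += 30 → s = 30.0000
seg 2 [106.7°–128.8°] simple-harmonic, h=-13: full span → s += -13 → s = 17.0000
seg 3 [128.8°–203.2°] dwell: s stays 17.0000
seg 4 [203.2°–246.9°] simple-harmonic, h=-6: full span → s += -6 → s = 11.0000
seg 5 [246.9°–335°] dwell: s stays 11.0000
seg 6 [335°–360°] cycloidal, h=30: θ=339.4° here. β=4.4, B=25. 30·(0.1760 − sin(2π·0.1760)/(2π)) = 1.0122 → s = 12.0122
radial distance = base radius + s = 19 + 12.0122 = 31.0122

31.0122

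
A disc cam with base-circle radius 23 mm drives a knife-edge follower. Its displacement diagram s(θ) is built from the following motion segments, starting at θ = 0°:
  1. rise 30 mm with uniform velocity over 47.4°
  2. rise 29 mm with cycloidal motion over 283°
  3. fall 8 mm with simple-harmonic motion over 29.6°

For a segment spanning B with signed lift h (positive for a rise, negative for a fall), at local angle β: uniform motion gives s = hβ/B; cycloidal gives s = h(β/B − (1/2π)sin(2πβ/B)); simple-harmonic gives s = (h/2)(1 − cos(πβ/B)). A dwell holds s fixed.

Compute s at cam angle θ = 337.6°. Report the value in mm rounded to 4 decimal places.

seg 1 [0°–47.4°] uniform, h=30: full span → s += 30 → s = 30.0000
seg 2 [47.4°–330.4°] cycloidal, h=29: full span → s += 29 → s = 59.0000
seg 3 [330.4°–360°] simple-harmonic, h=-8: θ=337.6° here. β=7.2, B=29.6. -8/2·(1 − cos(π·0.2432)) = -1.1122 → s = 57.8878

57.8878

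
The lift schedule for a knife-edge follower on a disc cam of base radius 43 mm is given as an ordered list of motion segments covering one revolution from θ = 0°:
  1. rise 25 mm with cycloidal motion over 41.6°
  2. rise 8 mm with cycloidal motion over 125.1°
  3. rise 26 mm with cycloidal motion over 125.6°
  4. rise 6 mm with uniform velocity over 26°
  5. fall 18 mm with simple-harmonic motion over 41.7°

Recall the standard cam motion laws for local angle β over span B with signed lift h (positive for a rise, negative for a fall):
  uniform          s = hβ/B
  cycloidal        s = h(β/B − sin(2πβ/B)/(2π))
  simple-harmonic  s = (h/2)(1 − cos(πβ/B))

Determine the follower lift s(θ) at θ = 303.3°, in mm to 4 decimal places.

seg 1 [0°–41.6°] cycloidal, h=25: full span → s += 25 → s = 25.0000
seg 2 [41.6°–166.7°] cycloidal, h=8: full span → s += 8 → s = 33.0000
seg 3 [166.7°–292.3°] cycloidal, h=26: full span → s += 26 → s = 59.0000
seg 4 [292.3°–318.3°] uniform, h=6: θ=303.3° here. β=11, B=26. 6·11/26 = 2.5385 → s = 61.5385

61.5385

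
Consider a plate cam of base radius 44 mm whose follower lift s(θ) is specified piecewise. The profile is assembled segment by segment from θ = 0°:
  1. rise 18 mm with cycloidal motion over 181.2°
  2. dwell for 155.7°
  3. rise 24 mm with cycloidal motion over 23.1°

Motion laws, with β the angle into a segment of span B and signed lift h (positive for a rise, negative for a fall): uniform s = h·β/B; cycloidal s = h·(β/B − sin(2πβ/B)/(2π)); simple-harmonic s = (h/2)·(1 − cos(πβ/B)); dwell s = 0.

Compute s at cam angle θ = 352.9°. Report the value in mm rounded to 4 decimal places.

seg 1 [0°–181.2°] cycloidal, h=18: full span → s += 18 → s = 18.0000
seg 2 [181.2°–336.9°] dwell: s stays 18.0000
seg 3 [336.9°–360°] cycloidal, h=24: θ=352.9° here. β=16, B=23.1. 24·(0.6926 − sin(2π·0.6926)/(2π)) = 20.1977 → s = 38.1977

38.1977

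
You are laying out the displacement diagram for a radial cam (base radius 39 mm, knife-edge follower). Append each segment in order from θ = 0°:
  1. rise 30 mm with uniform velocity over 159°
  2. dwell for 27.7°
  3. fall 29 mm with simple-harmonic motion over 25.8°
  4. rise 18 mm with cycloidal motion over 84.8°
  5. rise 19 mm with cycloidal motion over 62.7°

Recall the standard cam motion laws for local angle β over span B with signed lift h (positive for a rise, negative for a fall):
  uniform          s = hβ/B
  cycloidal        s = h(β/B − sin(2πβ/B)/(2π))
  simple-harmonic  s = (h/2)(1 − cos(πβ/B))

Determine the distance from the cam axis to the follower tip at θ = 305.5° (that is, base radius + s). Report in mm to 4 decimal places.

seg 1 [0°–159°] uniform, h=30: full span → s += 30 → s = 30.0000
seg 2 [159°–186.7°] dwell: s stays 30.0000
seg 3 [186.7°–212.5°] simple-harmonic, h=-29: full span → s += -29 → s = 1.0000
seg 4 [212.5°–297.3°] cycloidal, h=18: full span → s += 18 → s = 19.0000
seg 5 [297.3°–360°] cycloidal, h=19: θ=305.5° here. β=8.2, B=62.7. 19·(0.1308 − sin(2π·0.1308)/(2π)) = 0.2704 → s = 19.2704
radial distance = base radius + s = 39 + 19.2704 = 58.2704

58.2704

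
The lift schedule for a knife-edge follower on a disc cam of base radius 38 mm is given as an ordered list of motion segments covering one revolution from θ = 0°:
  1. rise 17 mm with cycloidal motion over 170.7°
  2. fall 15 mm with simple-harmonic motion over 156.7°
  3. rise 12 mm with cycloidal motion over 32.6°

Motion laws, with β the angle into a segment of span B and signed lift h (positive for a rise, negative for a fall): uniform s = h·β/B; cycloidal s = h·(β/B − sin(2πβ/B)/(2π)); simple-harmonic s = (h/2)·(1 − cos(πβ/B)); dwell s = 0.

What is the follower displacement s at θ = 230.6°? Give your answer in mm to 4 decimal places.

seg 1 [0°–170.7°] cycloidal, h=17: full span → s += 17 → s = 17.0000
seg 2 [170.7°–327.4°] simple-harmonic, h=-15: θ=230.6° here. β=59.9, B=156.7. -15/2·(1 − cos(π·0.3823)) = -4.7886 → s = 12.2114

12.2114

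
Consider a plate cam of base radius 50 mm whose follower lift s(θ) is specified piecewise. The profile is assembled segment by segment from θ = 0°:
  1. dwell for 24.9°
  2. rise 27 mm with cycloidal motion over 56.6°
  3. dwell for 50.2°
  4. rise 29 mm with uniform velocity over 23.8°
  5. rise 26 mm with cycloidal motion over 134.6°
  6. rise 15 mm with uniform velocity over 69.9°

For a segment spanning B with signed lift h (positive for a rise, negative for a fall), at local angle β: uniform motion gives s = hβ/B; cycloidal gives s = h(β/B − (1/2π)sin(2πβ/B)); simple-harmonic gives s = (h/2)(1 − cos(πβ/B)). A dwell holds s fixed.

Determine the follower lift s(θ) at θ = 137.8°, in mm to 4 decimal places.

seg 1 [0°–24.9°] dwell: s stays 0.0000
seg 2 [24.9°–81.5°] cycloidal, h=27: full span → s += 27 → s = 27.0000
seg 3 [81.5°–131.7°] dwell: s stays 27.0000
seg 4 [131.7°–155.5°] uniform, h=29: θ=137.8° here. β=6.1, B=23.8. 29·6.1/23.8 = 7.4328 → s = 34.4328

34.4328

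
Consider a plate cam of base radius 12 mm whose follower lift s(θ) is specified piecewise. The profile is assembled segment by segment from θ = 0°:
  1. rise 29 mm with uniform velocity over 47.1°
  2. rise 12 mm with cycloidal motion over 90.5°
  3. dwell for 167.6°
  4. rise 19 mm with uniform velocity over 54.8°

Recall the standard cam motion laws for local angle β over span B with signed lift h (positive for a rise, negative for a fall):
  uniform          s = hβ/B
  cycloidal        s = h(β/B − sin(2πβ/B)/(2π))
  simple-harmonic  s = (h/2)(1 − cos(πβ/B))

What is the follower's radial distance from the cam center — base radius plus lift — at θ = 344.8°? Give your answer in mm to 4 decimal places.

seg 1 [0°–47.1°] uniform, h=29: full span → s += 29 → s = 29.0000
seg 2 [47.1°–137.6°] cycloidal, h=12: full span → s += 12 → s = 41.0000
seg 3 [137.6°–305.2°] dwell: s stays 41.0000
seg 4 [305.2°–360°] uniform, h=19: θ=344.8° here. β=39.6, B=54.8. 19·39.6/54.8 = 13.7299 → s = 54.7299
radial distance = base radius + s = 12 + 54.7299 = 66.7299

66.7299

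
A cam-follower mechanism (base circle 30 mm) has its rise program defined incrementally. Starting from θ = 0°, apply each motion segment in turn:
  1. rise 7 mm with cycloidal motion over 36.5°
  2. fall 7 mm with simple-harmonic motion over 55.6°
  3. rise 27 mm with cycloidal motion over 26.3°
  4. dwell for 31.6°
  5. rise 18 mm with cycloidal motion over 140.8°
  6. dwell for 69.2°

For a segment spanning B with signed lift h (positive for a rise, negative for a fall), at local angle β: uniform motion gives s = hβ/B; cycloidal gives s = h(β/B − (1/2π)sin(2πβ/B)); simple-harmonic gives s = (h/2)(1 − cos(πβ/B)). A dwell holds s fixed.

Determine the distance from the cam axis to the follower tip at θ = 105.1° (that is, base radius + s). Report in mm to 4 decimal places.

seg 1 [0°–36.5°] cycloidal, h=7: full span → s += 7 → s = 7.0000
seg 2 [36.5°–92.1°] simple-harmonic, h=-7: full span → s += -7 → s = 0.0000
seg 3 [92.1°–118.4°] cycloidal, h=27: θ=105.1° here. β=13, B=26.3. 27·(0.4943 − sin(2π·0.4943)/(2π)) = 13.1920 → s = 13.1920
radial distance = base radius + s = 30 + 13.1920 = 43.1920

43.1920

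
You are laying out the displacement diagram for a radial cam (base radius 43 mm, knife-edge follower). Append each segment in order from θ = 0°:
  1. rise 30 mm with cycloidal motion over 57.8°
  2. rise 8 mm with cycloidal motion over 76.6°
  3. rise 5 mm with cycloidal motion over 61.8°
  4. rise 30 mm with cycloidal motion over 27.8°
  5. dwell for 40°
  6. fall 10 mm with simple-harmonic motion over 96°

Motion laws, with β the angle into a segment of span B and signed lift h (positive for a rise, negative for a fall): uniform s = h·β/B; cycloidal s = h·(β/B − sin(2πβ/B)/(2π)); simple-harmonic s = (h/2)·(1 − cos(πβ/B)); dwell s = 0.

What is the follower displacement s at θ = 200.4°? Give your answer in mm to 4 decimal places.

seg 1 [0°–57.8°] cycloidal, h=30: full span → s += 30 → s = 30.0000
seg 2 [57.8°–134.4°] cycloidal, h=8: full span → s += 8 → s = 38.0000
seg 3 [134.4°–196.2°] cycloidal, h=5: full span → s += 5 → s = 43.0000
seg 4 [196.2°–224°] cycloidal, h=30: θ=200.4° here. β=4.2, B=27.8. 30·(0.1511 − sin(2π·0.1511)/(2π)) = 0.6507 → s = 43.6507

43.6507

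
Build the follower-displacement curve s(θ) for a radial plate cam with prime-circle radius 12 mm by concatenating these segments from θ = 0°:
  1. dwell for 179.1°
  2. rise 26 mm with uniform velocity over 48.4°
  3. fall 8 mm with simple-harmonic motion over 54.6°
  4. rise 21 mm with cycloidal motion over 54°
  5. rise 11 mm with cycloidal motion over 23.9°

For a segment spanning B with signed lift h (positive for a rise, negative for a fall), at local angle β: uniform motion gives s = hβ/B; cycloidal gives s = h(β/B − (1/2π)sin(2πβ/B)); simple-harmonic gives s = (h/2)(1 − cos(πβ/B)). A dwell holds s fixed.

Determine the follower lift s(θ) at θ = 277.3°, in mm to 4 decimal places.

seg 1 [0°–179.1°] dwell: s stays 0.0000
seg 2 [179.1°–227.5°] uniform, h=26: full span → s += 26 → s = 26.0000
seg 3 [227.5°–282.1°] simple-harmonic, h=-8: θ=277.3° here. β=49.8, B=54.6. -8/2·(1 − cos(π·0.9121)) = -7.8484 → s = 18.1516

18.1516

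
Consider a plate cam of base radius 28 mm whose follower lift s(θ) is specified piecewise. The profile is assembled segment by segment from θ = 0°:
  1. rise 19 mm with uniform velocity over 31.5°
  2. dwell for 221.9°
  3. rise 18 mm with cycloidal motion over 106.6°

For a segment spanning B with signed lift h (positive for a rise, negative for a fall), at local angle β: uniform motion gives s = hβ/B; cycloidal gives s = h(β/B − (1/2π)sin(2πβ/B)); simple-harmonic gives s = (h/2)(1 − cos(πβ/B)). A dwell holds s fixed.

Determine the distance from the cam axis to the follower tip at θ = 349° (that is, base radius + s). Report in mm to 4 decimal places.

seg 1 [0°–31.5°] uniform, h=19: full span → s += 19 → s = 19.0000
seg 2 [31.5°–253.4°] dwell: s stays 19.0000
seg 3 [253.4°–360°] cycloidal, h=18: θ=349° here. β=95.6, B=106.6. 18·(0.8968 − sin(2π·0.8968)/(2π)) = 17.8726 → s = 36.8726
radial distance = base radius + s = 28 + 36.8726 = 64.8726

64.8726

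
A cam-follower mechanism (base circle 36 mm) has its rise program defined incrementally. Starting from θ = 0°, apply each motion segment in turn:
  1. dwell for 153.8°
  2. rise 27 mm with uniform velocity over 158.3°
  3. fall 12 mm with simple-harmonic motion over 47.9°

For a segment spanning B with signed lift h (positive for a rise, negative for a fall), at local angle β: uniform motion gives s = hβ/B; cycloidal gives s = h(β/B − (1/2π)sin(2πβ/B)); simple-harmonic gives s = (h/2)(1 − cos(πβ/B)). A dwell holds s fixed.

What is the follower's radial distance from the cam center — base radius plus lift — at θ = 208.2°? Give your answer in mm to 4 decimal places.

seg 1 [0°–153.8°] dwell: s stays 0.0000
seg 2 [153.8°–312.1°] uniform, h=27: θ=208.2° here. β=54.4, B=158.3. 27·54.4/158.3 = 9.2786 → s = 9.2786
radial distance = base radius + s = 36 + 9.2786 = 45.2786

45.2786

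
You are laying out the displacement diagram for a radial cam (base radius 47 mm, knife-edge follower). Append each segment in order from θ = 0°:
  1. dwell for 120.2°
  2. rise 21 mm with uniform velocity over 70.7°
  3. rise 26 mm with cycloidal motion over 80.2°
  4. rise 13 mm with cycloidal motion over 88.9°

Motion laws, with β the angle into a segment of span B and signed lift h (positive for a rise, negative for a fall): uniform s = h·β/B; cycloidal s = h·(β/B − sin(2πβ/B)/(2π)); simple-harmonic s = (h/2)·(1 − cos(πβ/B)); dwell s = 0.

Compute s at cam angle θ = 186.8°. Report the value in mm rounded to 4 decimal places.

seg 1 [0°–120.2°] dwell: s stays 0.0000
seg 2 [120.2°–190.9°] uniform, h=21: θ=186.8° here. β=66.6, B=70.7. 21·66.6/70.7 = 19.7822 → s = 19.7822

19.7822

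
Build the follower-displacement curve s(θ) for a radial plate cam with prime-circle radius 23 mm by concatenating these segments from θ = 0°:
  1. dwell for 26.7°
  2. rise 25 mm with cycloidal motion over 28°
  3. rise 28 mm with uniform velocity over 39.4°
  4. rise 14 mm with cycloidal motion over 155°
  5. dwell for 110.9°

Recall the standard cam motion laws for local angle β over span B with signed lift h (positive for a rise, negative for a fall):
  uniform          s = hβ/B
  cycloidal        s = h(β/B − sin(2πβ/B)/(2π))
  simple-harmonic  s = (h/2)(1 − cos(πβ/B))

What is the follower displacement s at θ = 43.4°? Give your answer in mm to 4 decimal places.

seg 1 [0°–26.7°] dwell: s stays 0.0000
seg 2 [26.7°–54.7°] cycloidal, h=25: θ=43.4° here. β=16.7, B=28. 25·(0.5964 − sin(2π·0.5964)/(2π)) = 17.1766 → s = 17.1766

17.1766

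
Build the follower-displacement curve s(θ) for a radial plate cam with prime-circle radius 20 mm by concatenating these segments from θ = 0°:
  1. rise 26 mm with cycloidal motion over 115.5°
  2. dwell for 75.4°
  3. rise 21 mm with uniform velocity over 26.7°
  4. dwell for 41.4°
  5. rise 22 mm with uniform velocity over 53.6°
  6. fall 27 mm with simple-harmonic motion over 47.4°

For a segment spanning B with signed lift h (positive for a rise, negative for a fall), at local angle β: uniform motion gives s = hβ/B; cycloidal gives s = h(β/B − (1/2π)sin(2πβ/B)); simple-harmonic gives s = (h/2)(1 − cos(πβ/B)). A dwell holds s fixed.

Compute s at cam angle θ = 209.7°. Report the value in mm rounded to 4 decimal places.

seg 1 [0°–115.5°] cycloidal, h=26: full span → s += 26 → s = 26.0000
seg 2 [115.5°–190.9°] dwell: s stays 26.0000
seg 3 [190.9°–217.6°] uniform, h=21: θ=209.7° here. β=18.8, B=26.7. 21·18.8/26.7 = 14.7865 → s = 40.7865

40.7865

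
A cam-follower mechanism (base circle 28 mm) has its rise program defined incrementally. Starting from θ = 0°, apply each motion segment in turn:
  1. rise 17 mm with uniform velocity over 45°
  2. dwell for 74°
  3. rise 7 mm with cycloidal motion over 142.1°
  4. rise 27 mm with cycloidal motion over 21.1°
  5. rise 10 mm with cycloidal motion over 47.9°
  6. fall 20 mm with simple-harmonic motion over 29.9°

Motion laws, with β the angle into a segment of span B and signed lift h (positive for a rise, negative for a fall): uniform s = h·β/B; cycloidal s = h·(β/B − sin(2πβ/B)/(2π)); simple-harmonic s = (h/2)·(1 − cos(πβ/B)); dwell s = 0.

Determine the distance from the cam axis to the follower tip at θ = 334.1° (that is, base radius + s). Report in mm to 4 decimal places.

seg 1 [0°–45°] uniform, h=17: full span → s += 17 → s = 17.0000
seg 2 [45°–119°] dwell: s stays 17.0000
seg 3 [119°–261.1°] cycloidal, h=7: full span → s += 7 → s = 24.0000
seg 4 [261.1°–282.2°] cycloidal, h=27: full span → s += 27 → s = 51.0000
seg 5 [282.2°–330.1°] cycloidal, h=10: full span → s += 10 → s = 61.0000
seg 6 [330.1°–360°] simple-harmonic, h=-20: θ=334.1° here. β=4, B=29.9. -20/2·(1 − cos(π·0.1338)) = -0.8703 → s = 60.1297
radial distance = base radius + s = 28 + 60.1297 = 88.1297

88.1297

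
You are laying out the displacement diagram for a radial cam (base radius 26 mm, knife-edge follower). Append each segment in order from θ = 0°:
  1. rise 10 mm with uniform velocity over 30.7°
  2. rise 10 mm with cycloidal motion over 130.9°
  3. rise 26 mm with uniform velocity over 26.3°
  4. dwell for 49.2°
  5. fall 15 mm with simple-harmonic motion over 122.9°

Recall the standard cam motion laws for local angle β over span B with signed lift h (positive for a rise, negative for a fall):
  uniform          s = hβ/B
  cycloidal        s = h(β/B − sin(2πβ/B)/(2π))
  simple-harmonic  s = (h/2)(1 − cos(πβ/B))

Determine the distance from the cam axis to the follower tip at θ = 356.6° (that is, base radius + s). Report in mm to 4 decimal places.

seg 1 [0°–30.7°] uniform, h=10: full span → s += 10 → s = 10.0000
seg 2 [30.7°–161.6°] cycloidal, h=10: full span → s += 10 → s = 20.0000
seg 3 [161.6°–187.9°] uniform, h=26: full span → s += 26 → s = 46.0000
seg 4 [187.9°–237.1°] dwell: s stays 46.0000
seg 5 [237.1°–360°] simple-harmonic, h=-15: θ=356.6° here. β=119.5, B=122.9. -15/2·(1 − cos(π·0.9723)) = -14.9717 → s = 31.0283
radial distance = base radius + s = 26 + 31.0283 = 57.0283

57.0283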